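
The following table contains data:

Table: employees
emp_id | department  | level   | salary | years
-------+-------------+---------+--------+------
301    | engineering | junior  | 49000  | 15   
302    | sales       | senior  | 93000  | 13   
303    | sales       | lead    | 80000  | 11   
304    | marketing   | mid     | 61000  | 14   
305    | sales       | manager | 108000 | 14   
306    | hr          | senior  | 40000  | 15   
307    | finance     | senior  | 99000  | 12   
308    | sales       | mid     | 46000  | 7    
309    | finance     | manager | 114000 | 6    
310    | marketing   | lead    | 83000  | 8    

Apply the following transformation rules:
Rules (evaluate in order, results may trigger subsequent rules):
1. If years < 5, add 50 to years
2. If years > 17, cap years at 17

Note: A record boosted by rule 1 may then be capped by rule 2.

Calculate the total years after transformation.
115

Step 1: Apply rule 1 to records with years < 5
  - 0 records get bonus of 50
  - Of these, 0 records then exceed 17 and get capped
Step 2: Apply rule 2 to records with years > 17
  - 0 records (original) are capped
Step 3: Calculate final sum = 115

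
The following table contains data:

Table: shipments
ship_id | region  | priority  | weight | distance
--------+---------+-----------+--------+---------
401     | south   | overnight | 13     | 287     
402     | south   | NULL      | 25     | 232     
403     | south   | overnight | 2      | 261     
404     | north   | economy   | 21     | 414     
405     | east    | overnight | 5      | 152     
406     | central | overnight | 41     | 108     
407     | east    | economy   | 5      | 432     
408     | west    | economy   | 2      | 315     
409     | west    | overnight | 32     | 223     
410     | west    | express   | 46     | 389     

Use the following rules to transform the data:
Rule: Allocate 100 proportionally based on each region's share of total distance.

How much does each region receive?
central: 3.84, east: 20.76, north: 14.72, south: 27.73, west: 32.95

Step 1: Calculate total distance = 2813
Step 2: Calculate each region's proportion:
  central: 108/2813 = 3.84% → 3.84
  east: 584/2813 = 20.76% → 20.76
  north: 414/2813 = 14.72% → 14.72
  south: 780/2813 = 27.73% → 27.73
  west: 927/2813 = 32.95% → 32.95
Step 3: Verify: sum of allocations ≈ 100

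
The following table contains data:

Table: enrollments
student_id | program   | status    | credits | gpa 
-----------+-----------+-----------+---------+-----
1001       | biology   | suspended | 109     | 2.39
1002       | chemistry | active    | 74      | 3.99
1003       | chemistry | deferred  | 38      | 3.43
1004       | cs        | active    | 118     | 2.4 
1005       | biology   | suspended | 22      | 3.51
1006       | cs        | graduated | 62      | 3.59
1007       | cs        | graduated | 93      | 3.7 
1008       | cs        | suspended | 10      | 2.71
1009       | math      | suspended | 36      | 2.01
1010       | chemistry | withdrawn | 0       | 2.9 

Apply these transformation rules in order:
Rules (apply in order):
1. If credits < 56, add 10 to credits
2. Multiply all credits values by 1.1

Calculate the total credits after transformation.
673.2

Step 1: Apply Rule 1 - Add 10 to records with credits < 56
  - 5 records affected: 106 + (5 × 10) = 156
  - Unaffected records: 456
  - Sum after Rule 1: 612
Step 2: Apply Rule 2 - Multiply all by 1.1
  - 612 × 1.1 = 673.2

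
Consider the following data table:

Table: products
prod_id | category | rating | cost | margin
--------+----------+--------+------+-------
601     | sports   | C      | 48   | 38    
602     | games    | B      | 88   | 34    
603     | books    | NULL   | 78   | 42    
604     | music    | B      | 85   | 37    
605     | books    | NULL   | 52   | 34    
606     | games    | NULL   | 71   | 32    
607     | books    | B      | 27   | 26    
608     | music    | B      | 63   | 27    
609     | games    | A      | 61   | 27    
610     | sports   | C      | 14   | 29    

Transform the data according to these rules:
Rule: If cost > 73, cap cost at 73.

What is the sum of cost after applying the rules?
555

Step 1: 3 records have cost > 73
Step 2: These records originally summed to 251
Step 3: After capping: 3 × 73 = 219
Step 4: Unaffected records sum: 336
Step 5: Final sum = 219 + 336 = 555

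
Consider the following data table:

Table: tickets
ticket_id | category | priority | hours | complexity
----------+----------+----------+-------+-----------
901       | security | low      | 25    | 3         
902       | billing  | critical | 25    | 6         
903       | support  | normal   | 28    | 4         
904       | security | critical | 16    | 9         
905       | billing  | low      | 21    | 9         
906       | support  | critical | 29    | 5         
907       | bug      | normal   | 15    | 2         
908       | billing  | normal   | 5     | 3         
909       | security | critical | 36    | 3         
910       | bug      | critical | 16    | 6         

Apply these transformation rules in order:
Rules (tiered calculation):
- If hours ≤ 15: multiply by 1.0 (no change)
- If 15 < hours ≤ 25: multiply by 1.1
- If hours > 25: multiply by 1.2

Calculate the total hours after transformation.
244.9

Step 1: Tier 1 (hours ≤ 15): 2 records, sum = 20 × 1.0 = 20.0
Step 2: Tier 2 (15 < hours ≤ 25): 5 records, sum = 103 × 1.1 = 113.3
Step 3: Tier 3 (hours > 25): 3 records, sum = 93 × 1.2 = 111.6
Step 4: Final sum = 20.0 + 113.3 + 111.6 = 244.9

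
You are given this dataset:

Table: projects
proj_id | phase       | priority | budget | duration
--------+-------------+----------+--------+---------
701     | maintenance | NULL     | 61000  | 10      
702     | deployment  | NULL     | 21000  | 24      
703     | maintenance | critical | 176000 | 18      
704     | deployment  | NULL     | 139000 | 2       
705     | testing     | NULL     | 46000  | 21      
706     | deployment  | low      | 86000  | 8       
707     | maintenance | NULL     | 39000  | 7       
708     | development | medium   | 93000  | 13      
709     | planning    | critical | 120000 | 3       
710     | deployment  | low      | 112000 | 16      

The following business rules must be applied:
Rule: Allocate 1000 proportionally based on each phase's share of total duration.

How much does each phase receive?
deployment: 409.84, development: 106.56, maintenance: 286.89, planning: 24.59, testing: 172.13

Step 1: Calculate total duration = 122
Step 2: Calculate each phase's proportion:
  deployment: 50/122 = 40.98% → 409.84
  development: 13/122 = 10.66% → 106.56
  maintenance: 35/122 = 28.69% → 286.89
  planning: 3/122 = 2.46% → 24.59
  testing: 21/122 = 17.21% → 172.13
Step 3: Verify: sum of allocations ≈ 1000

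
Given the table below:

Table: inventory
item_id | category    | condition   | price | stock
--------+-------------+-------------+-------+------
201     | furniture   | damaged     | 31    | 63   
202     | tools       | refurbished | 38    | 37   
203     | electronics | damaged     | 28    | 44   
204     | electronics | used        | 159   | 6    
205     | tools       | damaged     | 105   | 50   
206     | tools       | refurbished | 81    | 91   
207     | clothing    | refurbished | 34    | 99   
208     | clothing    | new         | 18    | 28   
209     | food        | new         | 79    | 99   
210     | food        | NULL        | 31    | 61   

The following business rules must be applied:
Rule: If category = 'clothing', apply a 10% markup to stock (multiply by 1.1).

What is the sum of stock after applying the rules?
590.7

Step 1: Records with category = 'clothing' have total stock = 127
Step 2: Apply multiplier: 127 × 1.1 = 139.7
Step 3: Other records total: 451
Step 4: Final sum = 139.7 + 451 = 590.7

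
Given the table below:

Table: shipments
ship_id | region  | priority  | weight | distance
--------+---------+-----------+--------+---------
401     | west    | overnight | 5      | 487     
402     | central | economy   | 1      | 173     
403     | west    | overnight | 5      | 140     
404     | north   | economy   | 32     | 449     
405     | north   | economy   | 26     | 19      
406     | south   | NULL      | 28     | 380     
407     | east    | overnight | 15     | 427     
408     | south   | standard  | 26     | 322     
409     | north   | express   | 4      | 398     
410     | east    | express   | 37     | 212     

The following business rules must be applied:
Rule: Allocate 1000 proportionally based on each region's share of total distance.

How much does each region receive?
central: 57.53, east: 212.5, north: 287.99, south: 233.46, west: 208.51

Step 1: Calculate total distance = 3007
Step 2: Calculate each region's proportion:
  central: 173/3007 = 5.75% → 57.53
  east: 639/3007 = 21.25% → 212.5
  north: 866/3007 = 28.80% → 287.99
  south: 702/3007 = 23.35% → 233.46
  west: 627/3007 = 20.85% → 208.51
Step 3: Verify: sum of allocations ≈ 1000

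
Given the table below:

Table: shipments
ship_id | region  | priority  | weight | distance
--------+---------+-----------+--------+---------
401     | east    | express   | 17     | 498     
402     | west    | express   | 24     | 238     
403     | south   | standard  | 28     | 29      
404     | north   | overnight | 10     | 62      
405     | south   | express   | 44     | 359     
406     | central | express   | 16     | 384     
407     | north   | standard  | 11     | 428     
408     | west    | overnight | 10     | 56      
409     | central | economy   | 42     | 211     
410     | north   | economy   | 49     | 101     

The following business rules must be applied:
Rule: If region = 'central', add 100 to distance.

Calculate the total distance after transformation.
2566

Step 1: Count records where region = 'central': 2
Step 2: Total bonus added: 2 × 100 = 200
Step 3: Original sum of distance: 2366
Step 4: Final sum = 2366 + 200 = 2566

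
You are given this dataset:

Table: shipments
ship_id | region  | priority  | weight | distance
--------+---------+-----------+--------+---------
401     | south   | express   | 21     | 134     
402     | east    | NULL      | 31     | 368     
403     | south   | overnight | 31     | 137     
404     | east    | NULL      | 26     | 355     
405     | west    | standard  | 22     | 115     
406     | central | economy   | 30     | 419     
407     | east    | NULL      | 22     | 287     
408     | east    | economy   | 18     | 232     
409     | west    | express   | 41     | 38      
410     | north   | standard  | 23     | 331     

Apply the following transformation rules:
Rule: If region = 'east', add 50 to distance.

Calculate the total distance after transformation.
2616

Step 1: Count records where region = 'east': 4
Step 2: Total bonus added: 4 × 50 = 200
Step 3: Original sum of distance: 2416
Step 4: Final sum = 2416 + 200 = 2616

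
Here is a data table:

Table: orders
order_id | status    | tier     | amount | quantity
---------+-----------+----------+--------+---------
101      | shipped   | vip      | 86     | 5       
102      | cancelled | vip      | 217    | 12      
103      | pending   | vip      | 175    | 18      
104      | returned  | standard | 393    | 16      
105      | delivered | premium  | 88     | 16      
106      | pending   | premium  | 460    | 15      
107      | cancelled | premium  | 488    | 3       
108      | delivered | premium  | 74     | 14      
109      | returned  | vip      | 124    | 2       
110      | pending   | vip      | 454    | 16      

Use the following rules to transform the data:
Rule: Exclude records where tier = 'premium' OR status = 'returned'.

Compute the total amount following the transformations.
932

Step 1: Find records where tier = 'premium' OR status = 'returned'
Step 2: 6 records match, summing to 1627
Step 3: Original sum: 2559
Step 4: Remaining sum = 2559 - 1627 = 932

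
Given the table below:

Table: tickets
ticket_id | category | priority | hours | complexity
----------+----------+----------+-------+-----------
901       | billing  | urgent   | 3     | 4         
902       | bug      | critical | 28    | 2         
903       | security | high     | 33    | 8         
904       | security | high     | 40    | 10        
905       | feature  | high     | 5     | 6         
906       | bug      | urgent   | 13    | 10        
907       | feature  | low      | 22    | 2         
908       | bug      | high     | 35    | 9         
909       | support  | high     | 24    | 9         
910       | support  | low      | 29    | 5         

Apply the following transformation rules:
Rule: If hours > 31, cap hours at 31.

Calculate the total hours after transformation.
217

Step 1: 3 records have hours > 31
Step 2: These records originally summed to 108
Step 3: After capping: 3 × 31 = 93
Step 4: Unaffected records sum: 124
Step 5: Final sum = 93 + 124 = 217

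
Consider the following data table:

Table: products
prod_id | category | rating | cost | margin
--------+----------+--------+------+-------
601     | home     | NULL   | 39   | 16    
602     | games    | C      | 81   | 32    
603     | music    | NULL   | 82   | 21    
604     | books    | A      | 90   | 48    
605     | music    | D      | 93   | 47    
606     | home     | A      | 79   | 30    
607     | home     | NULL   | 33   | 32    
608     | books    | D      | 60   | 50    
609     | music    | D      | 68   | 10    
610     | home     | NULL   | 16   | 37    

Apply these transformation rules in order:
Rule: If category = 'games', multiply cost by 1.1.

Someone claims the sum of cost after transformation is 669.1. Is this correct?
No, the correct result is 649.1.

Step 1: Calculate the correct sum after transformation
Step 2: Apply multiplier 1.1 to records where category = 'games'
Step 3: Correct result = 649.1
Step 4: Claimed result = 669.1
Step 5: 649.1 ≠ 669.1
Conclusion: The claimed result is incorrect. The correct answer is 649.1.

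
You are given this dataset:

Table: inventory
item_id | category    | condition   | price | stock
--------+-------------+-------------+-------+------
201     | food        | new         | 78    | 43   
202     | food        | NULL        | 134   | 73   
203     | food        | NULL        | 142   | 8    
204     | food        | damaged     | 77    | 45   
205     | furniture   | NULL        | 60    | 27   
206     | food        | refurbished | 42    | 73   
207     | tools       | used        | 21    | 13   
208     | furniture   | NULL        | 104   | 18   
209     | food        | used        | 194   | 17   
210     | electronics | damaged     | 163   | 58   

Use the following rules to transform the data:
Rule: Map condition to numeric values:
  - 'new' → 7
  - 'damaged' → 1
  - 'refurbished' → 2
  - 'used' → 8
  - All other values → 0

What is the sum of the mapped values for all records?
27

Step 1: Apply mapping to each record
Step 2: Count by status:
  'new': 1 records × 7 = 7
  'damaged': 2 records × 1 = 2
  'refurbished': 1 records × 2 = 2
  'used': 2 records × 8 = 16
Step 3: Sum all mapped values = 27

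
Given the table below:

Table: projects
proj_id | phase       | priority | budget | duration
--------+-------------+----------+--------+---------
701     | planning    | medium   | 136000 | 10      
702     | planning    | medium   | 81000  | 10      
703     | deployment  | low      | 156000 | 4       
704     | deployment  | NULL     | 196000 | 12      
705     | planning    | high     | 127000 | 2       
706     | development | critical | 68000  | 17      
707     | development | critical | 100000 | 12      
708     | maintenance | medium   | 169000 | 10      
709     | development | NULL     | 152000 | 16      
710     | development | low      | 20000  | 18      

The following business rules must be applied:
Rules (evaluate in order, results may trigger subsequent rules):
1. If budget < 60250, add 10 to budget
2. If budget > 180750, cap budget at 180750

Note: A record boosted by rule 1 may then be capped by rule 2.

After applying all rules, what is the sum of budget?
1189760

Step 1: Apply rule 1 to records with budget < 60250
  - 1 records get bonus of 10
  - Of these, 0 records then exceed 180750 and get capped
Step 2: Apply rule 2 to records with budget > 180750
  - 1 records (original) are capped
Step 3: Calculate final sum = 1189760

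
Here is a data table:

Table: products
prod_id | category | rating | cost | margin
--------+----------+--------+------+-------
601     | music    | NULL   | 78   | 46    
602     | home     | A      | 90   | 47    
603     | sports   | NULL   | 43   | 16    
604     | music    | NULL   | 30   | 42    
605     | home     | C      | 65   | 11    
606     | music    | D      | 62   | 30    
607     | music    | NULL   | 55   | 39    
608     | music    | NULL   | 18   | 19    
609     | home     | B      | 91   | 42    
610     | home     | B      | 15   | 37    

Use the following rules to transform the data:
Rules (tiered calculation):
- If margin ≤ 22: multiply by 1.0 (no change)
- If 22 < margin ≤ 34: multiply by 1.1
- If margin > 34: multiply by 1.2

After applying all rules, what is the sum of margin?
382.6

Step 1: Tier 1 (margin ≤ 22): 3 records, sum = 46 × 1.0 = 46.0
Step 2: Tier 2 (22 < margin ≤ 34): 1 records, sum = 30 × 1.1 = 33.0
Step 3: Tier 3 (margin > 34): 6 records, sum = 253 × 1.2 = 303.6
Step 4: Final sum = 46.0 + 33.0 + 303.6 = 382.6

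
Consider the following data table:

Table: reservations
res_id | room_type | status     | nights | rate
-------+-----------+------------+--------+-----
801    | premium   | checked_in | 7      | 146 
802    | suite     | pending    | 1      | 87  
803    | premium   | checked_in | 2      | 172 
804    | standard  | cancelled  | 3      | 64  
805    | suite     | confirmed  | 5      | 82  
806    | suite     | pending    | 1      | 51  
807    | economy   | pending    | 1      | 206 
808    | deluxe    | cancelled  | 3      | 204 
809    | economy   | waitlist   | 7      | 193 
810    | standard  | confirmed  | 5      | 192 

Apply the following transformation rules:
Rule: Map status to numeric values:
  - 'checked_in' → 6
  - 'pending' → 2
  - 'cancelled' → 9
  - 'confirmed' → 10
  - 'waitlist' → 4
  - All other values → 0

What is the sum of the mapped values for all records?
60

Step 1: Apply mapping to each record
Step 2: Count by status:
  'checked_in': 2 records × 6 = 12
  'pending': 3 records × 2 = 6
  'cancelled': 2 records × 9 = 18
  'confirmed': 2 records × 10 = 20
  'waitlist': 1 records × 4 = 4
Step 3: Sum all mapped values = 60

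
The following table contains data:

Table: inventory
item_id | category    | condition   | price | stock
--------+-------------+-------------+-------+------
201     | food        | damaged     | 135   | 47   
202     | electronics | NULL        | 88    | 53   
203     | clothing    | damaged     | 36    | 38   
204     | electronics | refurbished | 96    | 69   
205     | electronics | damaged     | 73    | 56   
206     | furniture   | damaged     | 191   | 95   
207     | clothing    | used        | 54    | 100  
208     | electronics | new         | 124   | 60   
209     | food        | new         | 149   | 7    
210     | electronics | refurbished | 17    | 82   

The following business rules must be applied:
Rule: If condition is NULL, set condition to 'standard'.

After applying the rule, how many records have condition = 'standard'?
1

Step 1: Count records where condition IS NULL
Step 2: Found 1 records with NULL condition
Step 3: These records will have condition set to 'standard'
Step 4: Records already having condition = 'standard': 0
Step 5: Answer: 1 + 0 = 1 records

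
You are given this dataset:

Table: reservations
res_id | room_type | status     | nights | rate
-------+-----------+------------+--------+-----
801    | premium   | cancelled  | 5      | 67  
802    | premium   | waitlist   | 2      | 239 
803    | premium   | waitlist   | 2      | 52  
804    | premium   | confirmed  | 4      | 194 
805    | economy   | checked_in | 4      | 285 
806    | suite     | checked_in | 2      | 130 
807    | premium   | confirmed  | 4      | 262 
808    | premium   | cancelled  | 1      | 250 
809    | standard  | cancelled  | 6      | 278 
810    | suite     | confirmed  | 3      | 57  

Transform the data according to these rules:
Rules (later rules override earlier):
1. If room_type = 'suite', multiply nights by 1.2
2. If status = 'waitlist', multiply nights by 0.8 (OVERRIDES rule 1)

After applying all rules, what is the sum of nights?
33.2

Step 1: Rule 2 takes priority for records with status = 'waitlist'
  - 2 records: 4 × 0.8 = 3.2
Step 2: Rule 1 applies to remaining records with room_type = 'suite'
  - 2 records: 5 × 1.2 = 6.0
Step 3: Other records unchanged: 24
Step 4: Final sum = 3.2 + 6.0 + 24 = 33.2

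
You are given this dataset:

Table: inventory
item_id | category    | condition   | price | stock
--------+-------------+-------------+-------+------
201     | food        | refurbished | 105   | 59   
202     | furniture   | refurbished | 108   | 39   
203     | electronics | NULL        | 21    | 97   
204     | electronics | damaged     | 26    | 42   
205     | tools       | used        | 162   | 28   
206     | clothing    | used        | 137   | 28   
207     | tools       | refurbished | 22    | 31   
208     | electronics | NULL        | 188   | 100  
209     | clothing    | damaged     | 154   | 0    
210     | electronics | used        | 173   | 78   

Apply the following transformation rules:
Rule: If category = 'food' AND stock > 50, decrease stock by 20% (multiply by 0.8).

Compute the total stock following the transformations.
490.2

Step 1: Find records where category = 'food' AND stock > 50
Step 2: 1 records match, summing to 59
Step 3: After multiplier: 59 × 0.8 = 47.2
Step 4: Unaffected records sum: 443
Step 5: Final sum = 47.2 + 443 = 490.2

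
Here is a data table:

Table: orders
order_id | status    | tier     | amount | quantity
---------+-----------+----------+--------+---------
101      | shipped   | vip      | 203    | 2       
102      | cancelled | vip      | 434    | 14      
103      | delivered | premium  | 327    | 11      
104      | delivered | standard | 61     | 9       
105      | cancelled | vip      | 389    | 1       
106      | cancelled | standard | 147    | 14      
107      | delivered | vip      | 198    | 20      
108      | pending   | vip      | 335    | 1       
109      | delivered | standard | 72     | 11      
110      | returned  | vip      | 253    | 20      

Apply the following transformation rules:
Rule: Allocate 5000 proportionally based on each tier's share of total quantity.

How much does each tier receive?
premium: 533.98, standard: 1650.49, vip: 2815.53

Step 1: Calculate total quantity = 103
Step 2: Calculate each tier's proportion:
  premium: 11/103 = 10.68% → 533.98
  standard: 34/103 = 33.01% → 1650.49
  vip: 58/103 = 56.31% → 2815.53
Step 3: Verify: sum of allocations ≈ 5000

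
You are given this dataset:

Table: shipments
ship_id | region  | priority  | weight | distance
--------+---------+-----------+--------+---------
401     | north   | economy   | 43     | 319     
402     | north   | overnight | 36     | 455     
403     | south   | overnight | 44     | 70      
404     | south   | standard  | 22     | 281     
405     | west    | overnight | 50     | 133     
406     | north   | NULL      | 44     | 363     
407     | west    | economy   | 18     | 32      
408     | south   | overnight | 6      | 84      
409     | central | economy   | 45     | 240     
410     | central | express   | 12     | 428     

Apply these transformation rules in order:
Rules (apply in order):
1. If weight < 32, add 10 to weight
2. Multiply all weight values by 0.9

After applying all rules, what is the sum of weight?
324.0

Step 1: Apply Rule 1 - Add 10 to records with weight < 32
  - 4 records affected: 58 + (4 × 10) = 98
  - Unaffected records: 262
  - Sum after Rule 1: 360
Step 2: Apply Rule 2 - Multiply all by 0.9
  - 360 × 0.9 = 324.0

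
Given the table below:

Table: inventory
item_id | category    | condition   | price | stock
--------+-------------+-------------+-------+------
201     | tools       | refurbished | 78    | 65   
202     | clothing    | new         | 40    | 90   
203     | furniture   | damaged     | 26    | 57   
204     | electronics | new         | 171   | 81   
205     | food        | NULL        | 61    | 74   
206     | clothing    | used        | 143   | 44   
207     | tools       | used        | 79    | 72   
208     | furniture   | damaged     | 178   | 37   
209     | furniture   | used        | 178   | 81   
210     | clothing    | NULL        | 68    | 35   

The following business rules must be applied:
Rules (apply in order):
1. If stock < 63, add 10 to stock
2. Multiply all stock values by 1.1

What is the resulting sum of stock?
743.6

Step 1: Apply Rule 1 - Add 10 to records with stock < 63
  - 4 records affected: 173 + (4 × 10) = 213
  - Unaffected records: 463
  - Sum after Rule 1: 676
Step 2: Apply Rule 2 - Multiply all by 1.1
  - 676 × 1.1 = 743.6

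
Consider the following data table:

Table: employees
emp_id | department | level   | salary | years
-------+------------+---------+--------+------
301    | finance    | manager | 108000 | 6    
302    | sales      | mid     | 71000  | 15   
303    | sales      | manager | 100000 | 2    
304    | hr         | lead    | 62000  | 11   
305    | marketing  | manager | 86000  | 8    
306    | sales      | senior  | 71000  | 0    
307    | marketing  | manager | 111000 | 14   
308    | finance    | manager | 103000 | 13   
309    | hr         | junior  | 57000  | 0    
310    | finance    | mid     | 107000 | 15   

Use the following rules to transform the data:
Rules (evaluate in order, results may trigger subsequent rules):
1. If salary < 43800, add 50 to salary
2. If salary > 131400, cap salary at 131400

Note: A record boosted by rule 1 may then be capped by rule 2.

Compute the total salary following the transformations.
876000

Step 1: Apply rule 1 to records with salary < 43800
  - 0 records get bonus of 50
  - Of these, 0 records then exceed 131400 and get capped
Step 2: Apply rule 2 to records with salary > 131400
  - 0 records (original) are capped
Step 3: Calculate final sum = 876000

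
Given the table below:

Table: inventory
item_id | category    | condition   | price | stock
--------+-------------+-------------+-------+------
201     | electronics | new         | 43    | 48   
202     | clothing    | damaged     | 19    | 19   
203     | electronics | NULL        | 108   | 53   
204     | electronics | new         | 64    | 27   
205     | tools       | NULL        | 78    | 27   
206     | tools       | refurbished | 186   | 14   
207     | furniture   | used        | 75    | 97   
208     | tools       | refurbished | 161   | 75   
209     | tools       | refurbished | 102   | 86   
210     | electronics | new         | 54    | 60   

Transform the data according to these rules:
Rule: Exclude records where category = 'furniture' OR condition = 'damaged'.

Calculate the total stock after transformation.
390

Step 1: Find records where category = 'furniture' OR condition = 'damaged'
Step 2: 2 records match, summing to 116
Step 3: Original sum: 506
Step 4: Remaining sum = 506 - 116 = 390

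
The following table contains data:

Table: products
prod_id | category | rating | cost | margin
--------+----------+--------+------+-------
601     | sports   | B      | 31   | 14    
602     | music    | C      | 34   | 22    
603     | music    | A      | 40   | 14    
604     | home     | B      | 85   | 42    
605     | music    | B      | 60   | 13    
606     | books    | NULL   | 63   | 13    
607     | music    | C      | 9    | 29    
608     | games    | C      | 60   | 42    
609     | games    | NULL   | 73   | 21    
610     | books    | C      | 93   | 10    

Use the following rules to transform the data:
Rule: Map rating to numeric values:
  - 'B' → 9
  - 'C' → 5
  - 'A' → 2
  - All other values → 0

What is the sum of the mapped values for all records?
49

Step 1: Apply mapping to each record
Step 2: Count by status:
  'B': 3 records × 9 = 27
  'C': 4 records × 5 = 20
  'A': 1 records × 2 = 2
Step 3: Sum all mapped values = 49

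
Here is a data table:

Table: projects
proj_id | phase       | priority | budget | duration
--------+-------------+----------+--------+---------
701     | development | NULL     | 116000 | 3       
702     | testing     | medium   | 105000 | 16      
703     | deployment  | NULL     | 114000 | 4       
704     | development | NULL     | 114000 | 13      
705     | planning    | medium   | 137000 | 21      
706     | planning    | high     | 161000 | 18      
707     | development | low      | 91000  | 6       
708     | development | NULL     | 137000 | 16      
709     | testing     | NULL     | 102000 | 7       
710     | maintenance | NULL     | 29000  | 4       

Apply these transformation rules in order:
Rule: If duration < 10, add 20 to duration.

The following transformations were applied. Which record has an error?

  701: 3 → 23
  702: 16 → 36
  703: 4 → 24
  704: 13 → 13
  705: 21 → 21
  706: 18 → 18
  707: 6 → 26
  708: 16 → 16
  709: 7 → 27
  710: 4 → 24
Record 702 has an error. The correct transformed value should be 16, not 36.

Step 1: Check each record against the rule
Step 2: Record 702 has duration = 16
Step 3: Since 16 >= 10, the bonus should not have been applied
Step 4: Correct value = 16, but claimed value = 36
Conclusion: Record 702 has the error.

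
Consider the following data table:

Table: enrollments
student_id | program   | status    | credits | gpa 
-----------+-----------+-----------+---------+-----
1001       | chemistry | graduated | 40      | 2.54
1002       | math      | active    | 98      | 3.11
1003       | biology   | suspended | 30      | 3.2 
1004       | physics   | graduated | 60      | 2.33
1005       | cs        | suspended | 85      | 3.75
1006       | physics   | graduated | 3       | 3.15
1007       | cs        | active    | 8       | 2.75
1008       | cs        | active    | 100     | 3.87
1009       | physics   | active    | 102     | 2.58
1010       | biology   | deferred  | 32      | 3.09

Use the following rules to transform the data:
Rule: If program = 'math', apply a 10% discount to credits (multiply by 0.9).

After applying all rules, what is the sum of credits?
548.2

Step 1: Records with program = 'math' have total credits = 98
Step 2: Apply multiplier: 98 × 0.9 = 88.2
Step 3: Other records total: 460
Step 4: Final sum = 88.2 + 460 = 548.2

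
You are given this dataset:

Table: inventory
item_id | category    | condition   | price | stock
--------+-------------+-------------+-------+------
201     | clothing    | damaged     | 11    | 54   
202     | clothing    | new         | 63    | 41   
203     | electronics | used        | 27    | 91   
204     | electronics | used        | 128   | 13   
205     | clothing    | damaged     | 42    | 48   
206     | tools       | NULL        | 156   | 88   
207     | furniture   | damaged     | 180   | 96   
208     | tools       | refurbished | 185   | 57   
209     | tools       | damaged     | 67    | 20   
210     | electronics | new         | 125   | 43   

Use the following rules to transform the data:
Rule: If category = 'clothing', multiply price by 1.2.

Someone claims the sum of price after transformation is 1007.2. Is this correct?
Yes, the result is correct.

Step 1: Calculate the correct sum after transformation
Step 2: Apply multiplier 1.2 to records where category = 'clothing'
Step 3: Correct result = 1007.2
Step 4: Claimed result = 1007.2
Step 5: 1007.2 = 1007.2 ✓
Conclusion: The claimed result is correct.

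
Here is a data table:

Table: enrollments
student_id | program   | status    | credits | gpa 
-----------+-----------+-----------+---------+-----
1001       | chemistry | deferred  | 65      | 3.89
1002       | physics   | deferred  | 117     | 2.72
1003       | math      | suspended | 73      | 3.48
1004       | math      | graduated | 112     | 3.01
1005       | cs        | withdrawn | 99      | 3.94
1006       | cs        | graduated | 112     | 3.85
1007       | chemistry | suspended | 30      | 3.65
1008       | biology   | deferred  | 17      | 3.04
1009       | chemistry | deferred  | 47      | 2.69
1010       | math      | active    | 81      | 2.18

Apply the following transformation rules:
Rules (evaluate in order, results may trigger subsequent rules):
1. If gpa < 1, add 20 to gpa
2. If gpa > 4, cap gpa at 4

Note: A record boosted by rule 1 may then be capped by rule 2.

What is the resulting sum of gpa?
32.45

Step 1: Apply rule 1 to records with gpa < 1
  - 0 records get bonus of 20
  - Of these, 0 records then exceed 4 and get capped
Step 2: Apply rule 2 to records with gpa > 4
  - 0 records (original) are capped
Step 3: Calculate final sum = 32.45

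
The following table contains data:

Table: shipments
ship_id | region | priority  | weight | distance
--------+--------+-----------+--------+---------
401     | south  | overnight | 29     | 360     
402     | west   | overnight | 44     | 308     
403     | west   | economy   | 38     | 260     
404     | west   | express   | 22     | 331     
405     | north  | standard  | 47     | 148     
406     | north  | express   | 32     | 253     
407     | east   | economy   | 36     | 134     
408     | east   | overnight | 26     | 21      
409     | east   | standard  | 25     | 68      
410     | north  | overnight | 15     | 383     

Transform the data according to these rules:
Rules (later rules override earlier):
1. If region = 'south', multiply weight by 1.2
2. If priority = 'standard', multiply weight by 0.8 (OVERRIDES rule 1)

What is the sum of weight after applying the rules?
305.4

Step 1: Rule 2 takes priority for records with priority = 'standard'
  - 2 records: 72 × 0.8 = 57.6
Step 2: Rule 1 applies to remaining records with region = 'south'
  - 1 records: 29 × 1.2 = 34.8
Step 3: Other records unchanged: 213
Step 4: Final sum = 57.6 + 34.8 + 213 = 305.4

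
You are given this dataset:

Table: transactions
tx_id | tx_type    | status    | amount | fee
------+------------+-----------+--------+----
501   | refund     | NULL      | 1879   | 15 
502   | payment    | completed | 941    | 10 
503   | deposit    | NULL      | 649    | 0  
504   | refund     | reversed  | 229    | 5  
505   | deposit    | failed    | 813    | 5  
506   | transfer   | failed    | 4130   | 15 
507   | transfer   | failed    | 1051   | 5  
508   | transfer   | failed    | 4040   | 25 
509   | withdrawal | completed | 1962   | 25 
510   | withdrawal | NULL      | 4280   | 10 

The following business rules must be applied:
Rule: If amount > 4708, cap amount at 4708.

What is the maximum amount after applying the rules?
4280

Step 1: Original maximum amount = 4280
Step 2: Check cap of 4708 against maximum
Step 3: No records exceed the cap (max 4280 <= cap 4708), so no capping applies
Step 4: Maximum after transformation = 4280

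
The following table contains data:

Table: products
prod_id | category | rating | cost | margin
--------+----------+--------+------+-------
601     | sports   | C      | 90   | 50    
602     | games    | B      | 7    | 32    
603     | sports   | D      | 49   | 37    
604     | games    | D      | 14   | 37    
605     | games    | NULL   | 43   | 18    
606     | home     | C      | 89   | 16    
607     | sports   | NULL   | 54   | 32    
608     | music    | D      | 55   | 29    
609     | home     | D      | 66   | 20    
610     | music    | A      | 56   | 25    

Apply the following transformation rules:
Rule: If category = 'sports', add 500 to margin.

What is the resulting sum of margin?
1796

Step 1: Count records where category = 'sports': 3
Step 2: Total bonus added: 3 × 500 = 1500
Step 3: Original sum of margin: 296
Step 4: Final sum = 296 + 1500 = 1796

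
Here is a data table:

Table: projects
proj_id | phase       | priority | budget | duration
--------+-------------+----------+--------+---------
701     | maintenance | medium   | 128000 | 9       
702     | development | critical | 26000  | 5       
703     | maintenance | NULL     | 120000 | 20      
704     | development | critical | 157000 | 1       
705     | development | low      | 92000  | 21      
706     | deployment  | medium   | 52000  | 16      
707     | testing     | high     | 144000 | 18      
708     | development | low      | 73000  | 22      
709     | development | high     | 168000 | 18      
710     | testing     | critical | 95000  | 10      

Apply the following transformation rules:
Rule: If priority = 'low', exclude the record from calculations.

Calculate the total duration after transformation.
97

Step 1: Identify records where priority = 'low'
Step 2: The excluded records sum to 43
Step 3: Original total duration = 140
Step 4: Remaining total = 140 - 43 = 97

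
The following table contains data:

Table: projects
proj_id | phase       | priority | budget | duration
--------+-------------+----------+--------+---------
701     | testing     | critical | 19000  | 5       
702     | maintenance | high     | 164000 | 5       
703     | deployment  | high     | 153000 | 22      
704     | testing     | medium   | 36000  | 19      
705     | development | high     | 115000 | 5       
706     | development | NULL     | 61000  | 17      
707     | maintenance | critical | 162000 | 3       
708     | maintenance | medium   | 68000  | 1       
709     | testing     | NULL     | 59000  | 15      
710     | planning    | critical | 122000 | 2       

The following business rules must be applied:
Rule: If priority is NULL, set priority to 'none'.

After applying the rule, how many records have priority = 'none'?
2

Step 1: Count records where priority IS NULL
Step 2: Found 2 records with NULL priority
Step 3: These records will have priority set to 'none'
Step 4: Records already having priority = 'none': 0
Step 5: Answer: 2 + 0 = 2 records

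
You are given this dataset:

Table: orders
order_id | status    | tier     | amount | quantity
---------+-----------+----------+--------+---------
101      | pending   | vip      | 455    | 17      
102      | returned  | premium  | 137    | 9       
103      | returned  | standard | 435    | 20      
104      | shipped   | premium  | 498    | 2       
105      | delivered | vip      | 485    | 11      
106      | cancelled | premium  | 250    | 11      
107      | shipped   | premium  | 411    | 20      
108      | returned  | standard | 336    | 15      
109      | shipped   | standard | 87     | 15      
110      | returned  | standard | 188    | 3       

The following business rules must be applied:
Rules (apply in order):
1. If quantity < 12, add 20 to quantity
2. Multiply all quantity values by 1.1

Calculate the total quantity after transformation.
245.3

Step 1: Apply Rule 1 - Add 20 to records with quantity < 12
  - 5 records affected: 36 + (5 × 20) = 136
  - Unaffected records: 87
  - Sum after Rule 1: 223
Step 2: Apply Rule 2 - Multiply all by 1.1
  - 223 × 1.1 = 245.3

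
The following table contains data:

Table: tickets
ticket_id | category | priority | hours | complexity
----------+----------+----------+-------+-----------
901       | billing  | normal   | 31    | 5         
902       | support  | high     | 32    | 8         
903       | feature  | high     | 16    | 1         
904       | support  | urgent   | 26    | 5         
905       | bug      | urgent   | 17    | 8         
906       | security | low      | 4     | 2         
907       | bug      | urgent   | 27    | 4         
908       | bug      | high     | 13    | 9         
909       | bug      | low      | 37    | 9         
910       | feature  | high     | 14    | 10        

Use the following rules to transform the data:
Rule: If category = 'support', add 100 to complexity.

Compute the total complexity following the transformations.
261

Step 1: Count records where category = 'support': 2
Step 2: Total bonus added: 2 × 100 = 200
Step 3: Original sum of complexity: 61
Step 4: Final sum = 61 + 200 = 261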